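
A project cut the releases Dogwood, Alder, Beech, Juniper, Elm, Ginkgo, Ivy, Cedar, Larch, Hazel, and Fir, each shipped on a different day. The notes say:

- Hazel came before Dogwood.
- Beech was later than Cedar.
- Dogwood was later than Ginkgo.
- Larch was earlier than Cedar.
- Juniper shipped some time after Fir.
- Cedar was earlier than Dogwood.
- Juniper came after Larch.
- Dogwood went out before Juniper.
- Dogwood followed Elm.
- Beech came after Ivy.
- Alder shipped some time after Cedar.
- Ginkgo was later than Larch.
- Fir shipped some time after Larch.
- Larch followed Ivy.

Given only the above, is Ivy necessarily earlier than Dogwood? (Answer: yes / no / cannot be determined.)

yes

Chain the constraints: Ivy → Larch → Ginkgo → Dogwood. Each link is directly stated, so Ivy comes before Dogwood.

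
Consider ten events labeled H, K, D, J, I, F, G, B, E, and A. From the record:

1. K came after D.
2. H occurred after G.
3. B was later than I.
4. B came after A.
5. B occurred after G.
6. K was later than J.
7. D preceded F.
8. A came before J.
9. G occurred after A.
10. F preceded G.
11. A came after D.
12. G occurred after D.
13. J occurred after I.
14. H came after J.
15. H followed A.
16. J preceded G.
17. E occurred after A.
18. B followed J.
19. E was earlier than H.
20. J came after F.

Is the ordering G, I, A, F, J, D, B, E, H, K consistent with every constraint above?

no

The constraints require J before G, but in the proposed sequence G appears ahead of J. That one violation is enough.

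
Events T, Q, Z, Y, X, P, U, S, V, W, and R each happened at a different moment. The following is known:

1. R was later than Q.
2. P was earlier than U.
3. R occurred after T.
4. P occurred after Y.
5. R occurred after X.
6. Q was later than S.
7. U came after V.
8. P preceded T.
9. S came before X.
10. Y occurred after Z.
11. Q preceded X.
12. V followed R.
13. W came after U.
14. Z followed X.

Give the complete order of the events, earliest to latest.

S, Q, X, Z, Y, P, T, R, V, U, W

The constraints fix every adjacent pair, so only one ordering works:
S → Q → X → Z → Y → P → T → R → V → U → W.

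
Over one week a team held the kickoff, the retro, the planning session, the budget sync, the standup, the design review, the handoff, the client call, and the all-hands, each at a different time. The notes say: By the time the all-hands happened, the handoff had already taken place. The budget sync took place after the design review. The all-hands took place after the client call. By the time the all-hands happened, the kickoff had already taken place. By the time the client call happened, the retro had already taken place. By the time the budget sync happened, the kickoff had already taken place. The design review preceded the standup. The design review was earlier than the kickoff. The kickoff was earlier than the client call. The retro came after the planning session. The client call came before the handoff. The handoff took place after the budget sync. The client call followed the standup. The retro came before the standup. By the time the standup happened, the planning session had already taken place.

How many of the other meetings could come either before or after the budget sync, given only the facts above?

4

Forced before the budget sync: the design review and the kickoff; forced after the budget sync: the all-hands and the handoff.
That leaves the client call, the planning session, the retro, and the standup with no forced order relative to the budget sync — 4.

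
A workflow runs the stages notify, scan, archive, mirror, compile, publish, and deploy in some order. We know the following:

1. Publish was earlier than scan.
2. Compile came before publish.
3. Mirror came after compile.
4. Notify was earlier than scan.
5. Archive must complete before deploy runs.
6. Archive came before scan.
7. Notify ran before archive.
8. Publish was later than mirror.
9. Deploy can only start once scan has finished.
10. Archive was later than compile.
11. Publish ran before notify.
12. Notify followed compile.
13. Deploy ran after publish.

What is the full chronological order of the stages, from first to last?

compile, mirror, publish, notify, archive, scan, deploy

The constraints fix every adjacent pair, so only one ordering works:
compile → mirror → publish → notify → archive → scan → deploy.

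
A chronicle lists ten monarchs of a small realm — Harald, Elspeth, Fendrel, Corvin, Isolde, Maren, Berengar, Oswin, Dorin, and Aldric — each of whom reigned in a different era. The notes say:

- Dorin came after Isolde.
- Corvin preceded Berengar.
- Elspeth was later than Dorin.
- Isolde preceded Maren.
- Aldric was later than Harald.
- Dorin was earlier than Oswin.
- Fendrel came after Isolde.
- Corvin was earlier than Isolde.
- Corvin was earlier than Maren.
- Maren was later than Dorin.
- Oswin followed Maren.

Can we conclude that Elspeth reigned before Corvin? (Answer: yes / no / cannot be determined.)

Tracing the constraints gives Corvin → Isolde → Dorin → Elspeth, so Corvin must come before Elspeth.
That means Elspeth cannot be before Corvin.

no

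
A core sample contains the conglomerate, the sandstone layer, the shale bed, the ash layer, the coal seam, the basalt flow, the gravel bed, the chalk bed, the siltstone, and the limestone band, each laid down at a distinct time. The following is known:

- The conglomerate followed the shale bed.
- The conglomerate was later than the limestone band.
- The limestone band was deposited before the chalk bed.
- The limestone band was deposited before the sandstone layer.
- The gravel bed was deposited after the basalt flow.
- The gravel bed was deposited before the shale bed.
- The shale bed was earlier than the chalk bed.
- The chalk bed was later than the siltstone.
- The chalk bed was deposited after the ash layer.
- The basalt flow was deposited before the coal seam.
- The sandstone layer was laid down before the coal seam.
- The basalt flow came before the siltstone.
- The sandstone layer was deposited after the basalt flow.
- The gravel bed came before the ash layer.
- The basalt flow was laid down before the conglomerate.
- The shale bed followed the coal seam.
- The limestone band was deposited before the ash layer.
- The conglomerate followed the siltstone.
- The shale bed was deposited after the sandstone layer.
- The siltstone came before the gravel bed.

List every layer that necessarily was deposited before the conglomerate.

Directly stated before the conglomerate: the basalt flow, the limestone band, the shale bed, and the siltstone.
The coal seam reaches the conglomerate via the coal seam → the shale bed → the conglomerate.
The gravel bed reaches the conglomerate via the gravel bed → the shale bed → the conglomerate.
The sandstone layer reaches the conglomerate via the sandstone layer → the shale bed → the conglomerate.
No chain forces the chalk bed (or any of the others) ahead of the conglomerate.

the basalt flow, the coal seam, the gravel bed, the limestone band, the sandstone layer, the shale bed, the siltstone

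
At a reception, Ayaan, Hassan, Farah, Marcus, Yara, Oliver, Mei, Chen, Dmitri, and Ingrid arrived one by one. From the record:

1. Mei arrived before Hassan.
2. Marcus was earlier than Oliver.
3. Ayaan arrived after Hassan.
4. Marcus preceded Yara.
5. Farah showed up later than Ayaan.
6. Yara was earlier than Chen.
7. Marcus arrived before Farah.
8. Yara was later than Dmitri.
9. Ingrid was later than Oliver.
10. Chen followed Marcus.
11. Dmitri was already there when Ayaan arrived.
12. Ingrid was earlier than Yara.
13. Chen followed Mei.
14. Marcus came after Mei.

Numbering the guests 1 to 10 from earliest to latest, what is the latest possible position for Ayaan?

Ayaan must come before Farah — 1 guest forced after them.
Everything else can be placed before Ayaan in some valid order, so Ayaan can sit as late as position 10 − 1 = 9.

9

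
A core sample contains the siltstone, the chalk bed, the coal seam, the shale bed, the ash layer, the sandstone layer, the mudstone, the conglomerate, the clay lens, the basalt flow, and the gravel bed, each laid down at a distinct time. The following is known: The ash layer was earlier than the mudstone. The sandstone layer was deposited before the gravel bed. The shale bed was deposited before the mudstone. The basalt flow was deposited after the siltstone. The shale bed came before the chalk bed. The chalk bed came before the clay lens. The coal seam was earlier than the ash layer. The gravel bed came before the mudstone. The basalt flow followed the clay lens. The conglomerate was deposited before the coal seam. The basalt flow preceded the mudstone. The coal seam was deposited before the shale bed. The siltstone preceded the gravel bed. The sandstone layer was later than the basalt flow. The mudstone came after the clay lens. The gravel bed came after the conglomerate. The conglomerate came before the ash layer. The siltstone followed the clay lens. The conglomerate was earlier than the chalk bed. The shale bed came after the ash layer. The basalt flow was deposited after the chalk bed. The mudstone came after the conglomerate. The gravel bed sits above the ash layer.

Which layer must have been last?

Every other layer has a chain of constraints placing it before the mudstone, so the mudstone is last.

the mudstone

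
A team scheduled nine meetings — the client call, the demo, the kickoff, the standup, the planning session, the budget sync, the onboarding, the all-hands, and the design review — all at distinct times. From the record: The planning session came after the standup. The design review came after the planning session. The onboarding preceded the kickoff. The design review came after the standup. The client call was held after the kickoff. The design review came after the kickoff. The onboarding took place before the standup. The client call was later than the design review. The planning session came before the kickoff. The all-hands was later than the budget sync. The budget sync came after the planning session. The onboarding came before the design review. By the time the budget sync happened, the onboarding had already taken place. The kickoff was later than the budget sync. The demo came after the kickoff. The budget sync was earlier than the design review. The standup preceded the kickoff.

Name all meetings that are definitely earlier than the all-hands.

the budget sync, the onboarding, the planning session, the standup

Directly stated before the all-hands: the budget sync.
The onboarding reaches the all-hands via the onboarding → the budget sync → the all-hands.
The planning session reaches the all-hands via the planning session → the budget sync → the all-hands.
The standup reaches the all-hands via the standup → the planning session → the budget sync → the all-hands.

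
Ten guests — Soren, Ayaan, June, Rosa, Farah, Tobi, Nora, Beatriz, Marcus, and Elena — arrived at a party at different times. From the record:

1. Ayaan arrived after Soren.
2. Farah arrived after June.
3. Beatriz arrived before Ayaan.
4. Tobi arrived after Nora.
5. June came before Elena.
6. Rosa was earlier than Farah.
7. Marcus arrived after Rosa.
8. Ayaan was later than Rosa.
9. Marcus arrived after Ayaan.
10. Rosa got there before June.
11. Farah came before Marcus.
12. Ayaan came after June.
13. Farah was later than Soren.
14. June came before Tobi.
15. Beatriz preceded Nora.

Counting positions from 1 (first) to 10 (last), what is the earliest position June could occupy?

Rosa must come before June — 1 forced predecessor.
Nothing else is forced ahead of June, so their earliest slot is position 1 + 1 = 2.

2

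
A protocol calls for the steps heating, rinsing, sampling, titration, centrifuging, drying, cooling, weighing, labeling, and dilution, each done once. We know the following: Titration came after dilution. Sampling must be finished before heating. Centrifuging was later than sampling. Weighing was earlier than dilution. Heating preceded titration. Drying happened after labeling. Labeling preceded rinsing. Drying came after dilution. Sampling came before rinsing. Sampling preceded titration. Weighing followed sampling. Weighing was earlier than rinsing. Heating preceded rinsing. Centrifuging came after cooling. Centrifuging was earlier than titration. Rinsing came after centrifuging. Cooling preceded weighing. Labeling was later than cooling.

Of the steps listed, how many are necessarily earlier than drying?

5

Directly stated before drying: dilution and labeling.
Cooling reaches drying via cooling → labeling → drying.
Sampling reaches drying via sampling → weighing → dilution → drying.
Weighing reaches drying via weighing → dilution → drying.
No chain forces centrifuging (or any of the others) ahead of drying.
That's cooling, dilution, labeling, sampling, and weighing — 5 in all.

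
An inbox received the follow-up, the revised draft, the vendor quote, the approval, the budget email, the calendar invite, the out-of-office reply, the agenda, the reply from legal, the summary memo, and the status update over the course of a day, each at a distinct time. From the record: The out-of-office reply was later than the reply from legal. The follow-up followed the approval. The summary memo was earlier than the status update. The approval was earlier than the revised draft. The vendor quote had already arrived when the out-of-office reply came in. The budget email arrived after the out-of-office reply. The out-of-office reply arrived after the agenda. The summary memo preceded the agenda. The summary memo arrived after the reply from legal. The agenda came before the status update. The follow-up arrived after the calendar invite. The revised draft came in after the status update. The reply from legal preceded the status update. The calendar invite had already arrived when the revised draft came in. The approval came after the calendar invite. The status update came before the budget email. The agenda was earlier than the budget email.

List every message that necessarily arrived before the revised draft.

Directly stated before the revised draft: the approval, the calendar invite, and the status update.
The agenda reaches the revised draft via the agenda → the status update → the revised draft.
The reply from legal reaches the revised draft via the reply from legal → the status update → the revised draft.
The summary memo reaches the revised draft via the summary memo → the status update → the revised draft.
No chain forces the budget email (or any of the others) ahead of the revised draft.

the agenda, the approval, the calendar invite, the reply from legal, the status update, the summary memo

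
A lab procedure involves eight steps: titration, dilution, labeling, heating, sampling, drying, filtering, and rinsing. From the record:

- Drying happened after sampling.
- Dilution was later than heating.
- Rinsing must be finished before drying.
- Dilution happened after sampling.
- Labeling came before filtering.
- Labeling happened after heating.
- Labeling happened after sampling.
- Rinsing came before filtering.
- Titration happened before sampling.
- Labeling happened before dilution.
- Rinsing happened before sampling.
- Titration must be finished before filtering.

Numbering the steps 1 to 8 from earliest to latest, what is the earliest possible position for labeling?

5

Heating, rinsing, sampling, and titration must all come before labeling — 4 forced predecessors.
Nothing else is forced ahead of labeling, so its earliest slot is position 4 + 1 = 5.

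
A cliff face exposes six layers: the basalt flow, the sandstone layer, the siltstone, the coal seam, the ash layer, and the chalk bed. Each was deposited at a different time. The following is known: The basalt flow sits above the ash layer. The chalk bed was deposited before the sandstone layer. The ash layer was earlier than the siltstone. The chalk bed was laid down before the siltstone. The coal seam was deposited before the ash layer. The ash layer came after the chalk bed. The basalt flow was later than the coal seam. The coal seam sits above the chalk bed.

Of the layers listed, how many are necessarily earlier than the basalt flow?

3

Directly stated before the basalt flow: the ash layer and the coal seam.
The chalk bed reaches the basalt flow via the chalk bed → the coal seam → the basalt flow.
That's the ash layer, the chalk bed, and the coal seam — 3 in all.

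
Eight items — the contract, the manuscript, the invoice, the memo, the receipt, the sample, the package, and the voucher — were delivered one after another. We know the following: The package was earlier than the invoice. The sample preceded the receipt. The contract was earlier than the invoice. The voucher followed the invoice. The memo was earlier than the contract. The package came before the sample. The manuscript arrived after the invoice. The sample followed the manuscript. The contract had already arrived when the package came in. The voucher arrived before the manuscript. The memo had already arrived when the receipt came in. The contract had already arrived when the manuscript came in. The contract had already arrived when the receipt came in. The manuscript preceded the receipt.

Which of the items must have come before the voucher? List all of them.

Directly stated before the voucher: the invoice.
The contract reaches the voucher via the contract → the invoice → the voucher.
The memo reaches the voucher via the memo → the contract → the invoice → the voucher.
The package reaches the voucher via the package → the invoice → the voucher.
No chain forces the receipt (or any of the others) ahead of the voucher.

the contract, the invoice, the memo, the package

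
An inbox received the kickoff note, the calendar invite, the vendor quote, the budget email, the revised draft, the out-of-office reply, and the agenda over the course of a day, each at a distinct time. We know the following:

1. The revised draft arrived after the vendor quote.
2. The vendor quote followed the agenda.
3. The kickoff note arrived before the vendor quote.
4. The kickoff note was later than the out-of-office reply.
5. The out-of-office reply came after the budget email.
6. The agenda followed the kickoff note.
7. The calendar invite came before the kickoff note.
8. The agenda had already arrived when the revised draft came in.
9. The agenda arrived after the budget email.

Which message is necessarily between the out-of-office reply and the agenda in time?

the kickoff note

Tracing the constraints gives the out-of-office reply → the kickoff note → the agenda, so the kickoff note sits after the out-of-office reply and before the agenda.
No other message is forced both after the out-of-office reply and before the agenda.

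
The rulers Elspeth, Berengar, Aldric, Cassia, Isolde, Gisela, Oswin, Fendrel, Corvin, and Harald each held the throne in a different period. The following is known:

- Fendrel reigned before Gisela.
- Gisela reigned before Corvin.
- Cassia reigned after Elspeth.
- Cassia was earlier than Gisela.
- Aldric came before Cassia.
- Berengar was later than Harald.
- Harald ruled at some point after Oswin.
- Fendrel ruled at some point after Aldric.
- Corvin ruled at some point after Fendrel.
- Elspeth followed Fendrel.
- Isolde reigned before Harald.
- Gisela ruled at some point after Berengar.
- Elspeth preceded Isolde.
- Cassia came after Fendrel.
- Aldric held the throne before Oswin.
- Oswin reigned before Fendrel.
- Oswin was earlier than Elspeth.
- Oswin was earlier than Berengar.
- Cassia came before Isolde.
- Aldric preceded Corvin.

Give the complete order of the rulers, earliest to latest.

Aldric, Oswin, Fendrel, Elspeth, Cassia, Isolde, Harald, Berengar, Gisela, Corvin

The constraints fix every adjacent pair, so only one ordering works:
Aldric → Oswin → Fendrel → Elspeth → Cassia → Isolde → Harald → Berengar → Gisela → Corvin.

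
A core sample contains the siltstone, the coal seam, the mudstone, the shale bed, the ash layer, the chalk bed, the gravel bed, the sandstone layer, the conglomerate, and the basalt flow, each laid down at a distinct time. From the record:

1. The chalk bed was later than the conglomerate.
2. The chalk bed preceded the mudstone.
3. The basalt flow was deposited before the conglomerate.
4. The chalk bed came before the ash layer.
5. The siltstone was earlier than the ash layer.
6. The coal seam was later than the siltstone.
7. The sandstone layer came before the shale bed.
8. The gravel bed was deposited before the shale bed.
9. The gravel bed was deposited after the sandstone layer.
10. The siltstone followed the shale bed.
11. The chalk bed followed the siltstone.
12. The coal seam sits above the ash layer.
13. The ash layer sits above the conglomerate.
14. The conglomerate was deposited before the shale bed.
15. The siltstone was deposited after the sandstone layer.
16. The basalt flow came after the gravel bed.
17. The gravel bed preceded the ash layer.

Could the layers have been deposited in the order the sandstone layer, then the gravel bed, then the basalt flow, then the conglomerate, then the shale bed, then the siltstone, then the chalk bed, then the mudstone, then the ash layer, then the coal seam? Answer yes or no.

yes

Check each stated constraint against the proposed order — e.g. the sandstone layer is ahead of the siltstone; the gravel bed is ahead of the ash layer. Every pair is in the required order; nothing is violated.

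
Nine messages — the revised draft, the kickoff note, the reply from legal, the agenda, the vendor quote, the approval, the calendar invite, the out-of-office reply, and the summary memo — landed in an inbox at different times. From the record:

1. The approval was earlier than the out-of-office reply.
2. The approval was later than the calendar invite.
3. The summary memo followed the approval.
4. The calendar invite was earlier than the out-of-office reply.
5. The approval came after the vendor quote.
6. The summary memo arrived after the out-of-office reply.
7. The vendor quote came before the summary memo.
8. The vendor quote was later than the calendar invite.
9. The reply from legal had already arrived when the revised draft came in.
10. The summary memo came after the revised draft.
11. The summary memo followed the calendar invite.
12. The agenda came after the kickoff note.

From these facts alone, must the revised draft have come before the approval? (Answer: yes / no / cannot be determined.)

No chain of stated constraints runs from the revised draft to the approval, and none runs from the approval to the revised draft either.
So the relative order of the revised draft and the approval is not fixed by the given facts.

cannot be determined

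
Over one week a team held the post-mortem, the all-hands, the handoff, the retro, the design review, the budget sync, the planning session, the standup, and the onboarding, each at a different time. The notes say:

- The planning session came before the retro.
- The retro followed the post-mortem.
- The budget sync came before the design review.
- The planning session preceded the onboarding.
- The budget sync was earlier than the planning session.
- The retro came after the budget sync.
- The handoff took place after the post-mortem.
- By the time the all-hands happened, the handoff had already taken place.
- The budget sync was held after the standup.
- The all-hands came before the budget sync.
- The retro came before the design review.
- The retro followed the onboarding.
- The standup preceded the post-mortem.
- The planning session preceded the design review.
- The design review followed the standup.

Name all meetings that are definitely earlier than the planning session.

Directly stated before the planning session: the budget sync.
The all-hands reaches the planning session via the all-hands → the budget sync → the planning session.
The handoff reaches the planning session via the handoff → the all-hands → the budget sync → the planning session.
The post-mortem reaches the planning session via the post-mortem → the handoff → the all-hands → the budget sync → the planning session.
Likewise the standup reaches the planning session by chaining the stated constraints.
No chain forces the onboarding (or any of the others) ahead of the planning session.

the all-hands, the budget sync, the handoff, the post-mortem, the standup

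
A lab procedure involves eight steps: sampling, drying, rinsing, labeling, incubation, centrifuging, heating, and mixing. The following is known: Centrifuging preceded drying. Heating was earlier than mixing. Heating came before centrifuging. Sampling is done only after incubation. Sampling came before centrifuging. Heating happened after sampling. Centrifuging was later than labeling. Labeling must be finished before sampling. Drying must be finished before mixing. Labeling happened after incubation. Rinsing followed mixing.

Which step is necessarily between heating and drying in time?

Tracing the constraints gives heating → centrifuging → drying, so centrifuging sits after heating and before drying.
No other step is forced both after heating and before drying.

centrifuging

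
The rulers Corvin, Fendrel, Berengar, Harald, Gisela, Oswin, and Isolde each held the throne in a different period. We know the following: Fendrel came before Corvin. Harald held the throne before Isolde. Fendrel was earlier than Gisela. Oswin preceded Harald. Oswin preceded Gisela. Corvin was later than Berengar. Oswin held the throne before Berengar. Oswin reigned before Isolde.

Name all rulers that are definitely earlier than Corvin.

Berengar, Fendrel, Oswin

Directly stated before Corvin: Berengar and Fendrel.
Oswin reaches Corvin via Oswin → Berengar → Corvin.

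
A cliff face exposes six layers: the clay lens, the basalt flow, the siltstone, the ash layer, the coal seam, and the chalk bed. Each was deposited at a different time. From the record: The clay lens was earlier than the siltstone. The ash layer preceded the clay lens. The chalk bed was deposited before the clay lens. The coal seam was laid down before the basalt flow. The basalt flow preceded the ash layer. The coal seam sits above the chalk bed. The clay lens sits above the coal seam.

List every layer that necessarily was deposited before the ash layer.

Directly stated before the ash layer: the basalt flow.
The chalk bed reaches the ash layer via the chalk bed → the coal seam → the basalt flow → the ash layer.
The coal seam reaches the ash layer via the coal seam → the basalt flow → the ash layer.
No chain forces the clay lens (or any of the others) ahead of the ash layer.

the basalt flow, the chalk bed, the coal seam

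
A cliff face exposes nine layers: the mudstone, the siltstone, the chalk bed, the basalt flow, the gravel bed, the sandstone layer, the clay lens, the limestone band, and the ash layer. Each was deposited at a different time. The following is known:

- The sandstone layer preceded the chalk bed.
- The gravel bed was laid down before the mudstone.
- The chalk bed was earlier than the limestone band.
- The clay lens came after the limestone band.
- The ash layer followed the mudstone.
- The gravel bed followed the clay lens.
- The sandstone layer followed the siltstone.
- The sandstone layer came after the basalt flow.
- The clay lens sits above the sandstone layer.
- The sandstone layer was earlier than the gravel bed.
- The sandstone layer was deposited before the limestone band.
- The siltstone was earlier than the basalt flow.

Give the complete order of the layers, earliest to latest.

the siltstone, the basalt flow, the sandstone layer, the chalk bed, the limestone band, the clay lens, the gravel bed, the mudstone, the ash layer

The constraints fix every adjacent pair, so only one ordering works:
the siltstone → the basalt flow → the sandstone layer → the chalk bed → the limestone band → the clay lens → the gravel bed → the mudstone → the ash layer.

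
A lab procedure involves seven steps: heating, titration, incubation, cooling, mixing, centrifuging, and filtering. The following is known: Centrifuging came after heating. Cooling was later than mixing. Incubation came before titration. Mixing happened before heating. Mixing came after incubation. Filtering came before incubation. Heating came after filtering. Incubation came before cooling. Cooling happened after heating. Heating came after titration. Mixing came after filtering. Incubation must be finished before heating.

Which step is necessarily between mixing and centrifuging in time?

Tracing the constraints gives mixing → heating → centrifuging, so heating sits after mixing and before centrifuging.
No other step is forced both after mixing and before centrifuging.

heating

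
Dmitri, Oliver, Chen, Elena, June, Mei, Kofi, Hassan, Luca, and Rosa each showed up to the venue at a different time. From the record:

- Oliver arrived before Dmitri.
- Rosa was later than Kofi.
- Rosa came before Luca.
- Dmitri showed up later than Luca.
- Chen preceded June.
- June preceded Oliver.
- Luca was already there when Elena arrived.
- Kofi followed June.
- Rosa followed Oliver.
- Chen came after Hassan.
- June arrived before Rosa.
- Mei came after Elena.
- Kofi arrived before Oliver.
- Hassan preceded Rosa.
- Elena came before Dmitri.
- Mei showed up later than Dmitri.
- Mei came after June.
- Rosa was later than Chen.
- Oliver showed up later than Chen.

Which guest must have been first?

Hassan

Hassan has a chain of constraints placing them before every other guest, so Hassan must be first.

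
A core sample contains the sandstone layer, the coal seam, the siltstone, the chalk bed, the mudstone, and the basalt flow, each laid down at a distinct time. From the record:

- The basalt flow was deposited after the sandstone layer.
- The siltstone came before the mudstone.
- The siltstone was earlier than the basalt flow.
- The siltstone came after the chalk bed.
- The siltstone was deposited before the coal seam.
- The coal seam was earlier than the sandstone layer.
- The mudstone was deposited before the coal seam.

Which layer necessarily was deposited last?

Every other layer has a chain of constraints placing it before the basalt flow, so the basalt flow is last.

the basalt flow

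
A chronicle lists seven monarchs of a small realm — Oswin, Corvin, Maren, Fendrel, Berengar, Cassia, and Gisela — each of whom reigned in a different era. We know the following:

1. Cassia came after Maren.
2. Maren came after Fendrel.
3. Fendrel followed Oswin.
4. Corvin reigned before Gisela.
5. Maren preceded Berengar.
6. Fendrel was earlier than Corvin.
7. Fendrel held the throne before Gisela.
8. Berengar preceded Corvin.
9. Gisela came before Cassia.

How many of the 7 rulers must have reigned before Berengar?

3

Directly stated before Berengar: Maren.
Fendrel reaches Berengar via Fendrel → Maren → Berengar.
Oswin reaches Berengar via Oswin → Fendrel → Maren → Berengar.
No chain forces Corvin (or any of the others) ahead of Berengar.
That's Fendrel, Maren, and Oswin — 3 in all.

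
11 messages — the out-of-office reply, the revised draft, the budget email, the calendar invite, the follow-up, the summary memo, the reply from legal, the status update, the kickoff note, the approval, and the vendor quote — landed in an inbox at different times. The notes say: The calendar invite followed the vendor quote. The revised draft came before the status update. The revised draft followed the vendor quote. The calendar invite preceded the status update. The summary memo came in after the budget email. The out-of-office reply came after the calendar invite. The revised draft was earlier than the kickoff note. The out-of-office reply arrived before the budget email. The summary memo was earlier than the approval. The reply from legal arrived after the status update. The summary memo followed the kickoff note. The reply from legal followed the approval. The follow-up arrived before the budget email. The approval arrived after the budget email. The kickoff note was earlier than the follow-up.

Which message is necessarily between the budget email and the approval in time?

Tracing the constraints gives the budget email → the summary memo → the approval, so the summary memo sits after the budget email and before the approval.
No other message is forced both after the budget email and before the approval.

the summary memo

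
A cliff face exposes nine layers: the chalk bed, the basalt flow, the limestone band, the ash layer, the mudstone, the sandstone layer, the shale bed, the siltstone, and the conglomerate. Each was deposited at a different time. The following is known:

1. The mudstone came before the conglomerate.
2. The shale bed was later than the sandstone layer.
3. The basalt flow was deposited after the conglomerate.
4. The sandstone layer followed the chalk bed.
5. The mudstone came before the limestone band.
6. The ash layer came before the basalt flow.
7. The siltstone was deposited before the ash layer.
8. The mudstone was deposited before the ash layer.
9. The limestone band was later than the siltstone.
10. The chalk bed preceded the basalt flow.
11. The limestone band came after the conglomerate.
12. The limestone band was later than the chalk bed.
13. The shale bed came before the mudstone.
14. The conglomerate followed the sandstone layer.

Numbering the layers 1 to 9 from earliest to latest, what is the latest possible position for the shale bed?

The shale bed must come before the ash layer, the basalt flow, the conglomerate, the limestone band, and the mudstone — 5 layers forced after it.
Everything else can be placed before the shale bed in some valid order, so the shale bed can sit as late as position 9 − 5 = 4.

4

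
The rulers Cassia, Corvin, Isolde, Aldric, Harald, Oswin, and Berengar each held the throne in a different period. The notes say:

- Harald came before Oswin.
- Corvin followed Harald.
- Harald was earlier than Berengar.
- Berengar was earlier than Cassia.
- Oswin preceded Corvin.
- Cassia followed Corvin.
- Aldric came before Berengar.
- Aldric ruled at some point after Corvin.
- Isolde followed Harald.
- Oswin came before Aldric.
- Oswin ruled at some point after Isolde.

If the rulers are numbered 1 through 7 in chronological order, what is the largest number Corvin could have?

4

Corvin must come before Aldric, Berengar, and Cassia — 3 rulers forced after them.
Everything else can be placed before Corvin in some valid order, so Corvin can sit as late as position 7 − 3 = 4.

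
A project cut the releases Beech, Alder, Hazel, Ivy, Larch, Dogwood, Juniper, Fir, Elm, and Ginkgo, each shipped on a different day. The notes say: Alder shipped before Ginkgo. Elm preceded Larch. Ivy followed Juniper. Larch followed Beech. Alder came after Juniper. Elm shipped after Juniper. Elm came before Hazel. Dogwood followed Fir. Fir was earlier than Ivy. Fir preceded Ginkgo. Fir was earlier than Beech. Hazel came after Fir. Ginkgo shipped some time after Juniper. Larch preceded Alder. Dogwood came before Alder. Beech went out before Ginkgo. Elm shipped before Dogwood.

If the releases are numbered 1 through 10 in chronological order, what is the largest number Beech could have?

Beech must come before Alder, Ginkgo, and Larch — 3 releases forced after it.
Everything else can be placed before Beech in some valid order, so Beech can sit as late as position 10 − 3 = 7.

7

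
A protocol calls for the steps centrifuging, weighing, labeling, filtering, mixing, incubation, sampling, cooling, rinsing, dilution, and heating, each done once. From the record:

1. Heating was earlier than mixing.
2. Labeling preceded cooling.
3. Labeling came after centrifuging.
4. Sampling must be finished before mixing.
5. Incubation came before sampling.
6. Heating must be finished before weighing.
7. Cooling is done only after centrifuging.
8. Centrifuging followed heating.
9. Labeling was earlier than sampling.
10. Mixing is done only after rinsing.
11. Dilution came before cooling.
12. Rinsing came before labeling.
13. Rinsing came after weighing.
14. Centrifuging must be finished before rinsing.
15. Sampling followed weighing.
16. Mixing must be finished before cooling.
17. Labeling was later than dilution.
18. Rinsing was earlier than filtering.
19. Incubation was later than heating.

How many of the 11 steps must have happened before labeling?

5

Directly stated before labeling: centrifuging, dilution, and rinsing.
Heating reaches labeling via heating → centrifuging → labeling.
Weighing reaches labeling via weighing → rinsing → labeling.
No chain forces sampling (or any of the others) ahead of labeling.
That's centrifuging, dilution, heating, rinsing, and weighing — 5 in all.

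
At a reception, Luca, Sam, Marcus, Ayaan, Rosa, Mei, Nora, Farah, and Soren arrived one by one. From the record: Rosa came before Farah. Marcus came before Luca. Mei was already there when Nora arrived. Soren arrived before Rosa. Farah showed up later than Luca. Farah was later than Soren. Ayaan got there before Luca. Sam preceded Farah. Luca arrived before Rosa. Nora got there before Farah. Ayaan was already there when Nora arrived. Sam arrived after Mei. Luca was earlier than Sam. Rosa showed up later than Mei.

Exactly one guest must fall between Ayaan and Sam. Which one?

Luca

Tracing the constraints gives Ayaan → Luca → Sam, so Luca sits after Ayaan and before Sam.
No other guest is forced both after Ayaan and before Sam.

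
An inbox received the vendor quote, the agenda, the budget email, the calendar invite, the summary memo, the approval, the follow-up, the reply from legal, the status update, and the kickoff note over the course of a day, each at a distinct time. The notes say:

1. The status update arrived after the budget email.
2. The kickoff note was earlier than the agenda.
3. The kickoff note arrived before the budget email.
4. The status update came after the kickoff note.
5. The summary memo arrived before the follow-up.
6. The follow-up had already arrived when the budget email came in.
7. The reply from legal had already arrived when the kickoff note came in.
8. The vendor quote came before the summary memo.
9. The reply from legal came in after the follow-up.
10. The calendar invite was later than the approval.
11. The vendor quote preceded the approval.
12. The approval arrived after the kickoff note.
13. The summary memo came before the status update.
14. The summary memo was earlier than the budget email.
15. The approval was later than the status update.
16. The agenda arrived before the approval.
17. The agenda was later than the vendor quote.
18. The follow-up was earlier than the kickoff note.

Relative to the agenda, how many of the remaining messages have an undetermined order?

2

Forced before the agenda: the follow-up, the kickoff note, the reply from legal, the summary memo, and the vendor quote; forced after the agenda: the approval and the calendar invite.
That leaves the budget email and the status update with no forced order relative to the agenda — 2.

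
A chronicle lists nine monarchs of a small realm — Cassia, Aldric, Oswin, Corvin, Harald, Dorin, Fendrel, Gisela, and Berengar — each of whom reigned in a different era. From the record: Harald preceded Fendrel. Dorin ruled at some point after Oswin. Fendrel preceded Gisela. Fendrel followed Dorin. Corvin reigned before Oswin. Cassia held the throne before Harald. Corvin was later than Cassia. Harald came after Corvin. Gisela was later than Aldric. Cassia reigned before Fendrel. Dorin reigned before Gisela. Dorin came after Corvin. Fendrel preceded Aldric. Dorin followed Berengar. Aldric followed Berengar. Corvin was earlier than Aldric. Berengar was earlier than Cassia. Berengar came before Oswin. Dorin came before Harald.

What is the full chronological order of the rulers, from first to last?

The constraints fix every adjacent pair, so only one ordering works:
Berengar → Cassia → Corvin → Oswin → Dorin → Harald → Fendrel → Aldric → Gisela.

Berengar, Cassia, Corvin, Oswin, Dorin, Harald, Fendrel, Aldric, Gisela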